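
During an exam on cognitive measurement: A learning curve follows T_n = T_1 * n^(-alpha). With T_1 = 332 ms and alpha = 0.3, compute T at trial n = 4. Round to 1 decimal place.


T_n = 332 * 4^(-0.3)
4^(-0.3) = 0.659754
T_n = 332 * 0.659754
= 219.0 ms


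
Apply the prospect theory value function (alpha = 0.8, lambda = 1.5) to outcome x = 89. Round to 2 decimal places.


Since x = 89 >= 0, use v(x) = x^0.8
89^0.8 = 36.267
v(89) = 36.27


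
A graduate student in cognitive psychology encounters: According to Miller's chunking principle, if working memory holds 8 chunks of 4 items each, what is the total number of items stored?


Total items = chunks * items_per_chunk
= 8 * 4
= 32


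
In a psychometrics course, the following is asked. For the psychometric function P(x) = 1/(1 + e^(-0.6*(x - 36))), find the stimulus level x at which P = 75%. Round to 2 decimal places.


At P = 0.75: 0.75 = 1/(1 + e^(-k*(x-x0)))
Solving: e^(-k*(x-x0)) = 1/3
x = x0 + ln(3)/k
ln(3) = 1.0986
x = 36 + 1.0986/0.6
= 36 + 1.831
= 37.83


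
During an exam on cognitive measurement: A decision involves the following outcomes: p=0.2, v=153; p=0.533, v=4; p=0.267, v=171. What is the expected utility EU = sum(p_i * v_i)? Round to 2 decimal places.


EU = sum(p_i * v_i)
0.2 * 153 = 30.6
0.533 * 4 = 2.132
0.267 * 171 = 45.657
EU = 30.6 + 2.132 + 45.657
= 78.39


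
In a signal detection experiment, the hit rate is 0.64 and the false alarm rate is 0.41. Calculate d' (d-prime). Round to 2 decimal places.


d' = z(HR) - z(FAR)
z(0.64) = 0.3585
z(0.41) = -0.2275
d' = 0.3585 - -0.2275
= 0.59


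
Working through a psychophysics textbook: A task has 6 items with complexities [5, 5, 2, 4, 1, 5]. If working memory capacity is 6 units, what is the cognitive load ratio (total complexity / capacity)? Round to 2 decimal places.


Total complexity = 5 + 5 + 2 + 4 + 1 + 5 = 22
Load = total / capacity = 22 / 6
= 3.67


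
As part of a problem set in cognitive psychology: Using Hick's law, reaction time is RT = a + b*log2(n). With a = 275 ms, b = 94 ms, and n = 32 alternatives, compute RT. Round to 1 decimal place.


RT = 275 + 94 * log2(32)
log2(32) = 5.0
RT = 275 + 94 * 5.0
= 275 + 470.0
= 745.0 ms


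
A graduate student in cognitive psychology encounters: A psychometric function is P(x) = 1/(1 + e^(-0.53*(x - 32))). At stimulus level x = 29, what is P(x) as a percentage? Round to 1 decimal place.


P(x) = 1/(1 + e^(-0.53*(29 - 32)))
Exponent = -0.53 * -3 = 1.59
e^(1.59) = 4.903749
P = 1/(1 + 4.903749) = 0.169384
Percentage = 16.9


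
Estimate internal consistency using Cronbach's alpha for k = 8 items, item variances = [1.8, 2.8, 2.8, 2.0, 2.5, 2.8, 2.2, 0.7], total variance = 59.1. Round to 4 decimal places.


alpha = (k/(k-1)) * (1 - sum(s_i^2)/s_total^2)
sum(item variances) = 17.6
k/(k-1) = 8/7 = 1.142857
1 - 17.6/59.1 = 1 - 0.2978 = 0.7022
alpha = 1.142857 * 0.7022
= 0.8025


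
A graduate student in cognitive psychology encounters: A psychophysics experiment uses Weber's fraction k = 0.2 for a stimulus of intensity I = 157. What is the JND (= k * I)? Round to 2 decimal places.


JND = k * I
JND = 0.2 * 157
= 31.40


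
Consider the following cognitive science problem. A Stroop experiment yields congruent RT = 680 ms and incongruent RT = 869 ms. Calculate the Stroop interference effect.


Stroop effect = RT(incongruent) - RT(congruent)
= 869 - 680
= 189 ms


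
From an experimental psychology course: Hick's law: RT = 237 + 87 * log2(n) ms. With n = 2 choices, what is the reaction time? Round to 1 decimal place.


RT = 237 + 87 * log2(2)
log2(2) = 1.0
RT = 237 + 87 * 1.0
= 237 + 87.0
= 324.0 ms


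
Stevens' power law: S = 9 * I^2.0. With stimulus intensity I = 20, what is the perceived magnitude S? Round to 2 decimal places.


S = 9 * 20^2.0
20^2.0 = 400.0
S = 9 * 400.0
= 3600.00


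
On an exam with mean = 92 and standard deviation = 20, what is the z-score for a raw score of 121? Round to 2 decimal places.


z = (X - mu) / sigma
= (121 - 92) / 20
= 29 / 20
= 1.45


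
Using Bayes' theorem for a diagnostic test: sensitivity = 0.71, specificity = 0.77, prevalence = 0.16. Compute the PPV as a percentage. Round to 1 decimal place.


PPV = (sens * prev) / (sens * prev + (1-spec) * (1-prev))
Numerator = 0.71 * 0.16 = 0.1136
P(positive and no disease) = (1 - spec) * (1 - prev) = (1 - 0.77) * (1 - 0.16) = 0.1932
Denominator = 0.1136 + 0.1932 = 0.3068
PPV = 0.1136 / 0.3068 = 0.370274
As percentage = 37.0


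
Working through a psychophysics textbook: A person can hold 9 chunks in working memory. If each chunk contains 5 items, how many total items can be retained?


Total items = chunks * items_per_chunk
= 9 * 5
= 45


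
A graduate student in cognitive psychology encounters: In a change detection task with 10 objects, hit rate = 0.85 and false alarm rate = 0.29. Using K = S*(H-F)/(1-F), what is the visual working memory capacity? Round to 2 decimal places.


K = S * (H - F) / (1 - F)
H - F = 0.56
1 - F = 0.71
K = 10 * 0.56 / 0.71
= 7.89


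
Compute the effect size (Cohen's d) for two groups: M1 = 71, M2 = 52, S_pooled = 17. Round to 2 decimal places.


Cohen's d = (M1 - M2) / S_pooled
= (71 - 52) / 17
= 19 / 17
= 1.12


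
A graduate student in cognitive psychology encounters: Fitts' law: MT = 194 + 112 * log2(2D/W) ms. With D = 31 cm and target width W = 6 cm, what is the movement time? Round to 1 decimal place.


MT = 194 + 112 * log2(2*31/6)
2D/W = 10.333333
log2(10.333333) = 3.3692
MT = 194 + 112 * 3.3692
= 571.4 ms


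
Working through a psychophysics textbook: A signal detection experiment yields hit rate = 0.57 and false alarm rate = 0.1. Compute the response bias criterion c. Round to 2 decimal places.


c = -0.5 * (z(HR) + z(FAR))
z(0.57) = 0.1764
z(0.1) = -1.2816
c = -0.5 * (0.1764 + -1.2816)
= -0.5 * -1.1052
= 0.55


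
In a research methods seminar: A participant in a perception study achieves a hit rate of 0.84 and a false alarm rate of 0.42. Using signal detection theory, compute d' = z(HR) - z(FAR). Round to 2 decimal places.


d' = z(HR) - z(FAR)
z(0.84) = 0.9945
z(0.42) = -0.2019
d' = 0.9945 - -0.2019
= 1.20


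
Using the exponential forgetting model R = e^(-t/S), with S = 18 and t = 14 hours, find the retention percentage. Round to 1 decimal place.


R = e^(-t/S)
-t/S = -14/18 = -0.777778
R = e^(-0.777778) = 0.459426
Percentage = 0.459426 * 100
= 45.9


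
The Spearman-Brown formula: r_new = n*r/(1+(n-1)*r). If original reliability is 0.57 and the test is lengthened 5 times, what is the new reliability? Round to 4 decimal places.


r_new = n*r / (1 + (n-1)*r)
Numerator = 5 * 0.57 = 2.85
Denominator = 1 + 4 * 0.57 = 3.28
r_new = 2.85 / 3.28
= 0.8689


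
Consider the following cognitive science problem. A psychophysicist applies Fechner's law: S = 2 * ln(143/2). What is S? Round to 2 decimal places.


S = 2 * ln(143/2)
I/I0 = 71.5
ln(71.5) = 4.2697
S = 2 * 4.2697
= 8.54


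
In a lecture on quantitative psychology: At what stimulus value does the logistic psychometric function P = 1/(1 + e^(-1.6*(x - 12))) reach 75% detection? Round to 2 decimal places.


At P = 0.75: 0.75 = 1/(1 + e^(-k*(x-x0)))
Solving: e^(-k*(x-x0)) = 1/3
x = x0 + ln(3)/k
ln(3) = 1.0986
x = 12 + 1.0986/1.6
= 12 + 0.6866
= 12.69


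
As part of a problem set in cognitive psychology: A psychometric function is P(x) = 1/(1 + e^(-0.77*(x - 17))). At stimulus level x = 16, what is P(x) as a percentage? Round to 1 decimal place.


P(x) = 1/(1 + e^(-0.77*(16 - 17)))
Exponent = -0.77 * -1 = 0.77
e^(0.77) = 2.159766
P = 1/(1 + 2.159766) = 0.316479
Percentage = 31.6


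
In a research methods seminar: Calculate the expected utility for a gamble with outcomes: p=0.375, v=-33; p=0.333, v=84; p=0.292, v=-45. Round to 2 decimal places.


EU = sum(p_i * v_i)
0.375 * -33 = -12.375
0.333 * 84 = 27.972
0.292 * -45 = -13.14
EU = -12.375 + 27.972 + -13.14
= 2.46


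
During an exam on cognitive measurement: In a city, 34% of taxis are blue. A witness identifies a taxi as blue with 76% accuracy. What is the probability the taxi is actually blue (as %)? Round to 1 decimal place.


P(blue | says blue) = P(says blue | blue)*P(blue) / [P(says blue | blue)*P(blue) + P(says blue | not blue)*P(not blue)]
Numerator = 0.76 * 0.34 = 0.2584
False identification = 0.24 * 0.66 = 0.1584
P = 0.2584 / (0.2584 + 0.1584)
= 0.2584 / 0.4168
As percentage = 62.0


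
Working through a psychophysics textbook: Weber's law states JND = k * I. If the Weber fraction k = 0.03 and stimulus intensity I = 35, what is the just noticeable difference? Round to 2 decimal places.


JND = k * I
JND = 0.03 * 35
= 1.05


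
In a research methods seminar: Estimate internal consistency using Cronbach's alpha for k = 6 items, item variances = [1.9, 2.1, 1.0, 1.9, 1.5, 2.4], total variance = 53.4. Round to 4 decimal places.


alpha = (k/(k-1)) * (1 - sum(s_i^2)/s_total^2)
sum(item variances) = 10.8
k/(k-1) = 6/5 = 1.2
1 - 10.8/53.4 = 1 - 0.202247 = 0.797753
alpha = 1.2 * 0.797753
= 0.9573


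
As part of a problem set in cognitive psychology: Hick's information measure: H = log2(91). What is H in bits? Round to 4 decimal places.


H = log2(n)
H = log2(91)
= 6.5078


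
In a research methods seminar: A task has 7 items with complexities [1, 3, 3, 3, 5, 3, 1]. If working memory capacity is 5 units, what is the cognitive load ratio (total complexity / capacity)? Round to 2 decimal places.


Total complexity = 1 + 3 + 3 + 3 + 5 + 3 + 1 = 19
Load = total / capacity = 19 / 5
= 3.80


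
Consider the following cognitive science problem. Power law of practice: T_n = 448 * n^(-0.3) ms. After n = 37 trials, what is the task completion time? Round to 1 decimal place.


T_n = 448 * 37^(-0.3)
37^(-0.3) = 0.338485
T_n = 448 * 0.338485
= 151.6 ms


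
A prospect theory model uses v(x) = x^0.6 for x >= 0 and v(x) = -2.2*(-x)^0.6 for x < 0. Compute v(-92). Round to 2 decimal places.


Since x = -92 < 0, use v(x) = -lambda*(-x)^alpha
(-x) = 92
92^0.6 = 15.0755
v(-92) = -2.2 * 15.0755
= -33.17


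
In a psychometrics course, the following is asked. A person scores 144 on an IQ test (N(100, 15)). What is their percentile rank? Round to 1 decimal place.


z = (IQ - mean) / SD
z = (144 - 100) / 15 = 2.9333
Percentile = Phi(2.9333) * 100
Phi(2.9333) = 0.998323
= 99.8


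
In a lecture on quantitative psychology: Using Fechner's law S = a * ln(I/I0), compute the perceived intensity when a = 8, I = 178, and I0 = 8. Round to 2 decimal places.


S = 8 * ln(178/8)
I/I0 = 22.25
ln(22.25) = 3.1023
S = 8 * 3.1023
= 24.82


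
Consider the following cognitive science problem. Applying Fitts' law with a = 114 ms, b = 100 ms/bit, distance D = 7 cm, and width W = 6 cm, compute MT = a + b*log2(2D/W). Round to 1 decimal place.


MT = 114 + 100 * log2(2*7/6)
2D/W = 2.333333
log2(2.333333) = 1.2224
MT = 114 + 100 * 1.2224
= 236.2 ms


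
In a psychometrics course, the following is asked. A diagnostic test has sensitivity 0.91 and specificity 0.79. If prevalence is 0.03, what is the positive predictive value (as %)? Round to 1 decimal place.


PPV = (sens * prev) / (sens * prev + (1-spec) * (1-prev))
Numerator = 0.91 * 0.03 = 0.0273
P(positive and no disease) = (1 - spec) * (1 - prev) = (1 - 0.79) * (1 - 0.03) = 0.2037
Denominator = 0.0273 + 0.2037 = 0.231
PPV = 0.0273 / 0.231 = 0.118182
As percentage = 11.8


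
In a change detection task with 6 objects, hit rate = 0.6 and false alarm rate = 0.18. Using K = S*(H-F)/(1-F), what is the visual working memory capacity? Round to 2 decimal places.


K = S * (H - F) / (1 - F)
H - F = 0.42
1 - F = 0.82
K = 6 * 0.42 / 0.82
= 3.07


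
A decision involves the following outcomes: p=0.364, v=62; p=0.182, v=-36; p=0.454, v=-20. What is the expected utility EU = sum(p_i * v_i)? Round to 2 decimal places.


EU = sum(p_i * v_i)
0.364 * 62 = 22.568
0.182 * -36 = -6.552
0.454 * -20 = -9.08
EU = 22.568 + -6.552 + -9.08
= 6.94


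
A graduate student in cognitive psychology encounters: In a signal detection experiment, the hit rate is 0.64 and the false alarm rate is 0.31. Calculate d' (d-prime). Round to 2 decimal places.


d' = z(HR) - z(FAR)
z(0.64) = 0.3585
z(0.31) = -0.4959
d' = 0.3585 - -0.4959
= 0.85


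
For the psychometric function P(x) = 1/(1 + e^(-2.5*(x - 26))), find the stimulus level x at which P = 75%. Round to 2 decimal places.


At P = 0.75: 0.75 = 1/(1 + e^(-k*(x-x0)))
Solving: e^(-k*(x-x0)) = 1/3
x = x0 + ln(3)/k
ln(3) = 1.0986
x = 26 + 1.0986/2.5
= 26 + 0.4394
= 26.44


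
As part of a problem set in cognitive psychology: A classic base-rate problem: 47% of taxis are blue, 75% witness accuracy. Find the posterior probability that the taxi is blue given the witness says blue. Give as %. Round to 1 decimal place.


P(blue | says blue) = P(says blue | blue)*P(blue) / [P(says blue | blue)*P(blue) + P(says blue | not blue)*P(not blue)]
Numerator = 0.75 * 0.47 = 0.3525
False identification = 0.25 * 0.53 = 0.1325
P = 0.3525 / (0.3525 + 0.1325)
= 0.3525 / 0.485
As percentage = 72.7


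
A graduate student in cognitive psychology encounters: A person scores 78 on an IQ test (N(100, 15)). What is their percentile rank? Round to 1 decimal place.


z = (IQ - mean) / SD
z = (78 - 100) / 15 = -1.4667
Percentile = Phi(-1.4667) * 100
Phi(-1.4667) = 0.071229
= 7.1


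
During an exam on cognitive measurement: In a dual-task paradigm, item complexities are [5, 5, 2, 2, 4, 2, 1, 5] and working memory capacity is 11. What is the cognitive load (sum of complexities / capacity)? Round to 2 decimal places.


Total complexity = 5 + 5 + 2 + 2 + 4 + 2 + 1 + 5 = 26
Load = total / capacity = 26 / 11
= 2.36


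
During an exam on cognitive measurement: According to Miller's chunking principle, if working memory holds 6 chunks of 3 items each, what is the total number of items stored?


Total items = chunks * items_per_chunk
= 6 * 3
= 18


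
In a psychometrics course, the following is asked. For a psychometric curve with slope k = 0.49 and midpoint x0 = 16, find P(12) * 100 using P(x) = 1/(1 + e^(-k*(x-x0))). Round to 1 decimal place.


P(x) = 1/(1 + e^(-0.49*(12 - 16)))
Exponent = -0.49 * -4 = 1.96
e^(1.96) = 7.099327
P = 1/(1 + 7.099327) = 0.123467
Percentage = 12.3


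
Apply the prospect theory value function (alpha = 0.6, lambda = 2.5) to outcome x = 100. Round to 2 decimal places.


Since x = 100 >= 0, use v(x) = x^0.6
100^0.6 = 15.8489
v(100) = 15.85


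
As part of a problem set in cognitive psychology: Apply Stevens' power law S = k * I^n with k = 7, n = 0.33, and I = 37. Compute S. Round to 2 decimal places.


S = 7 * 37^0.33
37^0.33 = 3.2924
S = 7 * 3.2924
= 23.05


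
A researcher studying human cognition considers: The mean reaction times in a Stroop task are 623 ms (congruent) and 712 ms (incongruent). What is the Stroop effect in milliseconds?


Stroop effect = RT(incongruent) - RT(congruent)
= 712 - 623
= 89 ms


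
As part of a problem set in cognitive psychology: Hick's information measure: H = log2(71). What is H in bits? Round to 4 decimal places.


H = log2(n)
H = log2(71)
= 6.1497


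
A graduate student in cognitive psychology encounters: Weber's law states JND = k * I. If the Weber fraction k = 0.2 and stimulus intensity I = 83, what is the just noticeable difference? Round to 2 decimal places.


JND = k * I
JND = 0.2 * 83
= 16.60


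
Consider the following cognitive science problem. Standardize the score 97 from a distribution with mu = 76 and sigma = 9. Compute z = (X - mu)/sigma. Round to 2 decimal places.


z = (X - mu) / sigma
= (97 - 76) / 9
= 21 / 9
= 2.33


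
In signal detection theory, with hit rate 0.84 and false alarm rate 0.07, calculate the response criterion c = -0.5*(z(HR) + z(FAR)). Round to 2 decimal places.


c = -0.5 * (z(HR) + z(FAR))
z(0.84) = 0.9945
z(0.07) = -1.4758
c = -0.5 * (0.9945 + -1.4758)
= -0.5 * -0.4813
= 0.24


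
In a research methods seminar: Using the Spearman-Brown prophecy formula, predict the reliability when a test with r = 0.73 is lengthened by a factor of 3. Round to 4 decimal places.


r_new = n*r / (1 + (n-1)*r)
Numerator = 3 * 0.73 = 2.19
Denominator = 1 + 2 * 0.73 = 2.46
r_new = 2.19 / 2.46
= 0.8902


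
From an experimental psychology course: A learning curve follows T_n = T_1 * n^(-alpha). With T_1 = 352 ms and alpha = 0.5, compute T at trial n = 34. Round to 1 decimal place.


T_n = 352 * 34^(-0.5)
34^(-0.5) = 0.171499
T_n = 352 * 0.171499
= 60.4 ms


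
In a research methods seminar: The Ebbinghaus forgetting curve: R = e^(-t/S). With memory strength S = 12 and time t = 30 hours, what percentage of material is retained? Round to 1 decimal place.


R = e^(-t/S)
-t/S = -30/12 = -2.5
R = e^(-2.5) = 0.082085
Percentage = 0.082085 * 100
= 8.2


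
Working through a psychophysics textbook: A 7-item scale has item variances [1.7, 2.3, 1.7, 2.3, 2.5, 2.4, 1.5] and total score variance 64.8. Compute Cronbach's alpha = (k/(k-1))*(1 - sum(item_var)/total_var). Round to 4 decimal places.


alpha = (k/(k-1)) * (1 - sum(s_i^2)/s_total^2)
sum(item variances) = 14.4
k/(k-1) = 7/6 = 1.166667
1 - 14.4/64.8 = 1 - 0.222222 = 0.777778
alpha = 1.166667 * 0.777778
= 0.9074


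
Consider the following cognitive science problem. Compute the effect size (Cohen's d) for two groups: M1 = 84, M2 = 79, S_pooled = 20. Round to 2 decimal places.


Cohen's d = (M1 - M2) / S_pooled
= (84 - 79) / 20
= 5 / 20
= 0.25


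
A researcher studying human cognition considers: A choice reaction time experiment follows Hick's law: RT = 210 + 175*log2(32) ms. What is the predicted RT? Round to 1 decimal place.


RT = 210 + 175 * log2(32)
log2(32) = 5.0
RT = 210 + 175 * 5.0
= 210 + 875.0
= 1085.0 ms


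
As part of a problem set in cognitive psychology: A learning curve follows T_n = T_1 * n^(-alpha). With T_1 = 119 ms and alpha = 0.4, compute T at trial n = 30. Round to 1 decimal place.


T_n = 119 * 30^(-0.4)
30^(-0.4) = 0.256538
T_n = 119 * 0.256538
= 30.5 ms


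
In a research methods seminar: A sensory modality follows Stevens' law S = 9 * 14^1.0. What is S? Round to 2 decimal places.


S = 9 * 14^1.0
14^1.0 = 14.0
S = 9 * 14.0
= 126.00


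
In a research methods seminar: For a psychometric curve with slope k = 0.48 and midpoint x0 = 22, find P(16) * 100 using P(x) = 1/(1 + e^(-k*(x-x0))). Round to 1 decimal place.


P(x) = 1/(1 + e^(-0.48*(16 - 22)))
Exponent = -0.48 * -6 = 2.88
e^(2.88) = 17.814273
P = 1/(1 + 17.814273) = 0.053151
Percentage = 5.3


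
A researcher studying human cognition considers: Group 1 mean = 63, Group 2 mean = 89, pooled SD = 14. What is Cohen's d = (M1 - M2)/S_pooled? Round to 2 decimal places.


Cohen's d = (M1 - M2) / S_pooled
= (63 - 89) / 14
= -26 / 14
= -1.86


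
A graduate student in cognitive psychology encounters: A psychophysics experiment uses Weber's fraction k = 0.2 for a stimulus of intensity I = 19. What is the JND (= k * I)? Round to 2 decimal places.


JND = k * I
JND = 0.2 * 19
= 3.80


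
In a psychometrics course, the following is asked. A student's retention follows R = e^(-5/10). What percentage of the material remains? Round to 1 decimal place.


R = e^(-t/S)
-t/S = -5/10 = -0.5
R = e^(-0.5) = 0.606531
Percentage = 0.606531 * 100
= 60.7


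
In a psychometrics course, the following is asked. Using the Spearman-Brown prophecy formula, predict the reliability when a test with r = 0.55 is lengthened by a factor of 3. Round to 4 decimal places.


r_new = n*r / (1 + (n-1)*r)
Numerator = 3 * 0.55 = 1.65
Denominator = 1 + 2 * 0.55 = 2.1
r_new = 1.65 / 2.1
= 0.7857


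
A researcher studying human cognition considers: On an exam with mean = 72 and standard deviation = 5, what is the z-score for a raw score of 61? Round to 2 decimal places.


z = (X - mu) / sigma
= (61 - 72) / 5
= -11 / 5
= -2.20


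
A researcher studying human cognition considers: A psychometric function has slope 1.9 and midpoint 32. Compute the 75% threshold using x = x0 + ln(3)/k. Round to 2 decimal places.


At P = 0.75: 0.75 = 1/(1 + e^(-k*(x-x0)))
Solving: e^(-k*(x-x0)) = 1/3
x = x0 + ln(3)/k
ln(3) = 1.0986
x = 32 + 1.0986/1.9
= 32 + 0.5782
= 32.58


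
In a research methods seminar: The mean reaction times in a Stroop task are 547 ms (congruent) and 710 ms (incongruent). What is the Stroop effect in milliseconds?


Stroop effect = RT(incongruent) - RT(congruent)
= 710 - 547
= 163 ms


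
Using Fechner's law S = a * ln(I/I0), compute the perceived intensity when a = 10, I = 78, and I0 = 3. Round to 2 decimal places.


S = 10 * ln(78/3)
I/I0 = 26.0
ln(26.0) = 3.2581
S = 10 * 3.2581
= 32.58


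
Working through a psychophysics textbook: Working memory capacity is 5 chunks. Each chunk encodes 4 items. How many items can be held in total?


Total items = chunks * items_per_chunk
= 5 * 4
= 20


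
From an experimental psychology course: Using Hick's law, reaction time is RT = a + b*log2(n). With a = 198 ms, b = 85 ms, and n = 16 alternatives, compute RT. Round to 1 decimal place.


RT = 198 + 85 * log2(16)
log2(16) = 4.0
RT = 198 + 85 * 4.0
= 198 + 340.0
= 538.0 ms


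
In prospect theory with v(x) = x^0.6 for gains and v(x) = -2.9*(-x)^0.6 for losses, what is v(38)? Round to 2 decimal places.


Since x = 38 >= 0, use v(x) = x^0.6
38^0.6 = 8.8689
v(38) = 8.87


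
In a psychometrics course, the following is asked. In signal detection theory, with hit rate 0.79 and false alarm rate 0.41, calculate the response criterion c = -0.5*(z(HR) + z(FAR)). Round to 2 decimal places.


c = -0.5 * (z(HR) + z(FAR))
z(0.79) = 0.8064
z(0.41) = -0.2275
c = -0.5 * (0.8064 + -0.2275)
= -0.5 * 0.5789
= -0.29


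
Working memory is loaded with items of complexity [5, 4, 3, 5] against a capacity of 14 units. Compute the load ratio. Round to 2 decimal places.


Total complexity = 5 + 4 + 3 + 5 = 17
Load = total / capacity = 17 / 14
= 1.21


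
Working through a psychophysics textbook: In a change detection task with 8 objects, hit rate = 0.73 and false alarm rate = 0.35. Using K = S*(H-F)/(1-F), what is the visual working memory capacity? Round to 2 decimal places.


K = S * (H - F) / (1 - F)
H - F = 0.38
1 - F = 0.65
K = 8 * 0.38 / 0.65
= 4.68


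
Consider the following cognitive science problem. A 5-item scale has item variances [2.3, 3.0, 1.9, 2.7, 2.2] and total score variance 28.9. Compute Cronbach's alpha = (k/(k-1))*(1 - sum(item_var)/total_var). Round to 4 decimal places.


alpha = (k/(k-1)) * (1 - sum(s_i^2)/s_total^2)
sum(item variances) = 12.1
k/(k-1) = 5/4 = 1.25
1 - 12.1/28.9 = 1 - 0.418685 = 0.581315
alpha = 1.25 * 0.581315
= 0.7266


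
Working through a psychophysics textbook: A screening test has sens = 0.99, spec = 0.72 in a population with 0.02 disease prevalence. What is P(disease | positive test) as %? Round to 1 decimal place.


PPV = (sens * prev) / (sens * prev + (1-spec) * (1-prev))
Numerator = 0.99 * 0.02 = 0.0198
P(positive and no disease) = (1 - spec) * (1 - prev) = (1 - 0.72) * (1 - 0.02) = 0.2744
Denominator = 0.0198 + 0.2744 = 0.2942
PPV = 0.0198 / 0.2942 = 0.067301
As percentage = 6.7


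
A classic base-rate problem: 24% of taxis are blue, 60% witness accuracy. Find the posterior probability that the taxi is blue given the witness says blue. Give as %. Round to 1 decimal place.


P(blue | says blue) = P(says blue | blue)*P(blue) / [P(says blue | blue)*P(blue) + P(says blue | not blue)*P(not blue)]
Numerator = 0.6 * 0.24 = 0.144
False identification = 0.4 * 0.76 = 0.304
P = 0.144 / (0.144 + 0.304)
= 0.144 / 0.448
As percentage = 32.1


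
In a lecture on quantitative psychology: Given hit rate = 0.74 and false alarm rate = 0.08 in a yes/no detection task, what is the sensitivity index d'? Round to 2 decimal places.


d' = z(HR) - z(FAR)
z(0.74) = 0.6433
z(0.08) = -1.4051
d' = 0.6433 - -1.4051
= 2.05


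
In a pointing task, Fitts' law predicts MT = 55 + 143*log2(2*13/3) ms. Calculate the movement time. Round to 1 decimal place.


MT = 55 + 143 * log2(2*13/3)
2D/W = 8.666667
log2(8.666667) = 3.1155
MT = 55 + 143 * 3.1155
= 500.5 ms


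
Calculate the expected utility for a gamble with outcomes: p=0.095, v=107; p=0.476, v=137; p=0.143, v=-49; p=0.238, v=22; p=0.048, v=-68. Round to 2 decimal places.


EU = sum(p_i * v_i)
0.095 * 107 = 10.165
0.476 * 137 = 65.212
0.143 * -49 = -7.007
0.238 * 22 = 5.236
0.048 * -68 = -3.264
EU = 10.165 + 65.212 + -7.007 + 5.236 + -3.264
= 70.34


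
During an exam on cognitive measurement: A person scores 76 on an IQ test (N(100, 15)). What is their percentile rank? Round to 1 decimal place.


z = (IQ - mean) / SD
z = (76 - 100) / 15 = -1.6
Percentile = Phi(-1.6) * 100
Phi(-1.6) = 0.054799
= 5.5


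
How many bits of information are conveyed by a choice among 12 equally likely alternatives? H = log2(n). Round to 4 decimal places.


H = log2(n)
H = log2(12)
= 3.5850


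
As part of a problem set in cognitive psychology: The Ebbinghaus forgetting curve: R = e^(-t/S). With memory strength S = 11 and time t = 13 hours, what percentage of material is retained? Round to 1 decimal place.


R = e^(-t/S)
-t/S = -13/11 = -1.181818
R = e^(-1.181818) = 0.306721
Percentage = 0.306721 * 100
= 30.7


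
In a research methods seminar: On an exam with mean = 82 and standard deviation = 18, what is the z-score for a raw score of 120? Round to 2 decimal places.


z = (X - mu) / sigma
= (120 - 82) / 18
= 38 / 18
= 2.11


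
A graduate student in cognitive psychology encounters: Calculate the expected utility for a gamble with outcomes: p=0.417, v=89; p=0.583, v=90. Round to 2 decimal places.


EU = sum(p_i * v_i)
0.417 * 89 = 37.113
0.583 * 90 = 52.47
EU = 37.113 + 52.47
= 89.58


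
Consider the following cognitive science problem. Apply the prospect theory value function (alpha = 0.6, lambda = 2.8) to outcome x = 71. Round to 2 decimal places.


Since x = 71 >= 0, use v(x) = x^0.6
71^0.6 = 12.9049
v(71) = 12.90


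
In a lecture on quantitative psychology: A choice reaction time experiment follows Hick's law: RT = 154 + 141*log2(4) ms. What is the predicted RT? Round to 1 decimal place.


RT = 154 + 141 * log2(4)
log2(4) = 2.0
RT = 154 + 141 * 2.0
= 154 + 282.0
= 436.0 ms


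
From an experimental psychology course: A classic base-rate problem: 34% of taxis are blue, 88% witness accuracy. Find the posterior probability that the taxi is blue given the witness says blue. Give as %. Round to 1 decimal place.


P(blue | says blue) = P(says blue | blue)*P(blue) / [P(says blue | blue)*P(blue) + P(says blue | not blue)*P(not blue)]
Numerator = 0.88 * 0.34 = 0.2992
False identification = 0.12 * 0.66 = 0.0792
P = 0.2992 / (0.2992 + 0.0792)
= 0.2992 / 0.3784
As percentage = 79.1


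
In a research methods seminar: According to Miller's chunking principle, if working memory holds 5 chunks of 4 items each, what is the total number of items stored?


Total items = chunks * items_per_chunk
= 5 * 4
= 20


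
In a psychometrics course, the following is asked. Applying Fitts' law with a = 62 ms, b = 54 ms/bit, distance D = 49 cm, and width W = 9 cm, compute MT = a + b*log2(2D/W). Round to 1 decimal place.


MT = 62 + 54 * log2(2*49/9)
2D/W = 10.888889
log2(10.888889) = 3.4448
MT = 62 + 54 * 3.4448
= 248.0 ms


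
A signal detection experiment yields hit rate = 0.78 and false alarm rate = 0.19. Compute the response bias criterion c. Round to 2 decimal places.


c = -0.5 * (z(HR) + z(FAR))
z(0.78) = 0.7722
z(0.19) = -0.8779
c = -0.5 * (0.7722 + -0.8779)
= -0.5 * -0.1057
= 0.05


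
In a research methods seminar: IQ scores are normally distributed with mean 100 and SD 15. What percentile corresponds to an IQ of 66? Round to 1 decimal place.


z = (IQ - mean) / SD
z = (66 - 100) / 15 = -2.2667
Percentile = Phi(-2.2667) * 100
Phi(-2.2667) = 0.011704
= 1.2


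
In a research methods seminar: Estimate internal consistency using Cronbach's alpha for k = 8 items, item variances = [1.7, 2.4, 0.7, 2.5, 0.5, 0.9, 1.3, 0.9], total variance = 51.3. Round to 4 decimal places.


alpha = (k/(k-1)) * (1 - sum(s_i^2)/s_total^2)
sum(item variances) = 10.9
k/(k-1) = 8/7 = 1.142857
1 - 10.9/51.3 = 1 - 0.212476 = 0.787524
alpha = 1.142857 * 0.787524
= 0.9000


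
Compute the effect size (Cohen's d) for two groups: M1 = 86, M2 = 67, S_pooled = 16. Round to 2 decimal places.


Cohen's d = (M1 - M2) / S_pooled
= (86 - 67) / 16
= 19 / 16
= 1.19


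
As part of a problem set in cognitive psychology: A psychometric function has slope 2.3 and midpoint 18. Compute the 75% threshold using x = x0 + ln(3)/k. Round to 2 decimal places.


At P = 0.75: 0.75 = 1/(1 + e^(-k*(x-x0)))
Solving: e^(-k*(x-x0)) = 1/3
x = x0 + ln(3)/k
ln(3) = 1.0986
x = 18 + 1.0986/2.3
= 18 + 0.4777
= 18.48


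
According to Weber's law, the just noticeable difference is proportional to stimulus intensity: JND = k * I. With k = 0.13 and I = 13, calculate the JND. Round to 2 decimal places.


JND = k * I
JND = 0.13 * 13
= 1.69


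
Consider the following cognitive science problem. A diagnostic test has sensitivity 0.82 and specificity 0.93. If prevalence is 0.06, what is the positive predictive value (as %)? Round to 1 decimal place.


PPV = (sens * prev) / (sens * prev + (1-spec) * (1-prev))
Numerator = 0.82 * 0.06 = 0.0492
P(positive and no disease) = (1 - spec) * (1 - prev) = (1 - 0.93) * (1 - 0.06) = 0.0658
Denominator = 0.0492 + 0.0658 = 0.115
PPV = 0.0492 / 0.115 = 0.427826
As percentage = 42.8


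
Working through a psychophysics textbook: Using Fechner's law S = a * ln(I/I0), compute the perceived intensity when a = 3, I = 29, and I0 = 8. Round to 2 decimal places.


S = 3 * ln(29/8)
I/I0 = 3.625
ln(3.625) = 1.2879
S = 3 * 1.2879
= 3.86


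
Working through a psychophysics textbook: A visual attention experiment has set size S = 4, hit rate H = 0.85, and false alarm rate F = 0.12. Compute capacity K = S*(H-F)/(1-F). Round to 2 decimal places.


K = S * (H - F) / (1 - F)
H - F = 0.73
1 - F = 0.88
K = 4 * 0.73 / 0.88
= 3.32


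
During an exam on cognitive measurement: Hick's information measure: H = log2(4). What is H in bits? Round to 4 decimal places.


H = log2(n)
H = log2(4)
= 2.0000


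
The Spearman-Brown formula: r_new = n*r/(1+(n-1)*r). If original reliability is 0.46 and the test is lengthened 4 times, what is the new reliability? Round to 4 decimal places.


r_new = n*r / (1 + (n-1)*r)
Numerator = 4 * 0.46 = 1.84
Denominator = 1 + 3 * 0.46 = 2.38
r_new = 1.84 / 2.38
= 0.7731


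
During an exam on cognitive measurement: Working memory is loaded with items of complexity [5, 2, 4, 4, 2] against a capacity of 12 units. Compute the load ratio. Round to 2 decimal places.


Total complexity = 5 + 2 + 4 + 4 + 2 = 17
Load = total / capacity = 17 / 12
= 1.42


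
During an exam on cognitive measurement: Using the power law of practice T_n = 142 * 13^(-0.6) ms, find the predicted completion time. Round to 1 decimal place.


T_n = 142 * 13^(-0.6)
13^(-0.6) = 0.214602
T_n = 142 * 0.214602
= 30.5 ms


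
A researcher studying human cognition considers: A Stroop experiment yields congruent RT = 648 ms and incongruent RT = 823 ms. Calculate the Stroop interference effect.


Stroop effect = RT(incongruent) - RT(congruent)
= 823 - 648
= 175 ms


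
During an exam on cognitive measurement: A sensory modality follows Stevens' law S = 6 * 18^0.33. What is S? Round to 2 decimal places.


S = 6 * 18^0.33
18^0.33 = 2.5956
S = 6 * 2.5956
= 15.57


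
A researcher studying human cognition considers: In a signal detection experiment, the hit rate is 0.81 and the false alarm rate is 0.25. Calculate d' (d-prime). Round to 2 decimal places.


d' = z(HR) - z(FAR)
z(0.81) = 0.8779
z(0.25) = -0.6745
d' = 0.8779 - -0.6745
= 1.55


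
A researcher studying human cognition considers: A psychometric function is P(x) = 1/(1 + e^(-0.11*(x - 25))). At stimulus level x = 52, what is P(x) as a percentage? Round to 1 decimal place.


P(x) = 1/(1 + e^(-0.11*(52 - 25)))
Exponent = -0.11 * 27 = -2.97
e^(-2.97) = 0.051303
P = 1/(1 + 0.051303) = 0.951201
Percentage = 95.1


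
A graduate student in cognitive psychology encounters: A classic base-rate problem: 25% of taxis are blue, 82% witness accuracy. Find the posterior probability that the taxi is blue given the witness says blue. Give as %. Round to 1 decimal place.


P(blue | says blue) = P(says blue | blue)*P(blue) / [P(says blue | blue)*P(blue) + P(says blue | not blue)*P(not blue)]
Numerator = 0.82 * 0.25 = 0.205
False identification = 0.18 * 0.75 = 0.135
P = 0.205 / (0.205 + 0.135)
= 0.205 / 0.34
As percentage = 60.3


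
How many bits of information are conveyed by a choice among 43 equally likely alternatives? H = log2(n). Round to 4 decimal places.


H = log2(n)
H = log2(43)
= 5.4263


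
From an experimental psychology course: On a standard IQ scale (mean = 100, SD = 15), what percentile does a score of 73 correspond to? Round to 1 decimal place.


z = (IQ - mean) / SD
z = (73 - 100) / 15 = -1.8
Percentile = Phi(-1.8) * 100
Phi(-1.8) = 0.03593
= 3.6


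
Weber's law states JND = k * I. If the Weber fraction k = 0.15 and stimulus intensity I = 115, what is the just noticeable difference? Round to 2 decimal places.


JND = k * I
JND = 0.15 * 115
= 17.25


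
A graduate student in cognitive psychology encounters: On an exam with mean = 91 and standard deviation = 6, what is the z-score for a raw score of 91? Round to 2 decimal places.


z = (X - mu) / sigma
= (91 - 91) / 6
= 0 / 6
= 0.00


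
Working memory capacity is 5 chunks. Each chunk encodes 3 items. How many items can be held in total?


Total items = chunks * items_per_chunk
= 5 * 3
= 15


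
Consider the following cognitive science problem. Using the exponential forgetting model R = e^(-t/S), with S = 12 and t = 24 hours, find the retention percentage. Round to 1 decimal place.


R = e^(-t/S)
-t/S = -24/12 = -2.0
R = e^(-2.0) = 0.135335
Percentage = 0.135335 * 100
= 13.5


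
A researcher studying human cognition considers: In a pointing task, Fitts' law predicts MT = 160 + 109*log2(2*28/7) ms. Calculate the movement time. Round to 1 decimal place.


MT = 160 + 109 * log2(2*28/7)
2D/W = 8.0
log2(8.0) = 3.0
MT = 160 + 109 * 3.0
= 487.0 ms


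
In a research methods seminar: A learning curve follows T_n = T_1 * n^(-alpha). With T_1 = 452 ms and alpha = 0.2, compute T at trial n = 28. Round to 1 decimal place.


T_n = 452 * 28^(-0.2)
28^(-0.2) = 0.513533
T_n = 452 * 0.513533
= 232.1 ms


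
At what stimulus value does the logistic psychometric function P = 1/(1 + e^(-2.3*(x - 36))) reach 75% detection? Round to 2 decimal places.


At P = 0.75: 0.75 = 1/(1 + e^(-k*(x-x0)))
Solving: e^(-k*(x-x0)) = 1/3
x = x0 + ln(3)/k
ln(3) = 1.0986
x = 36 + 1.0986/2.3
= 36 + 0.4777
= 36.48


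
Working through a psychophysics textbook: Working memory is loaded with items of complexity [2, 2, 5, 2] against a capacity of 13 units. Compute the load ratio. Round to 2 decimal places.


Total complexity = 2 + 2 + 5 + 2 = 11
Load = total / capacity = 11 / 13
= 0.85


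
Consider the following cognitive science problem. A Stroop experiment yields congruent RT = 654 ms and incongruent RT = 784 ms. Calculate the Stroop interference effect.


Stroop effect = RT(incongruent) - RT(congruent)
= 784 - 654
= 130 ms


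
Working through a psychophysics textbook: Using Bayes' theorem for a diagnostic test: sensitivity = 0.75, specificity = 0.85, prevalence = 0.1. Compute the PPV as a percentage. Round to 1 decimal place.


PPV = (sens * prev) / (sens * prev + (1-spec) * (1-prev))
Numerator = 0.75 * 0.1 = 0.075
P(positive and no disease) = (1 - spec) * (1 - prev) = (1 - 0.85) * (1 - 0.1) = 0.135
Denominator = 0.075 + 0.135 = 0.21
PPV = 0.075 / 0.21 = 0.357143
As percentage = 35.7


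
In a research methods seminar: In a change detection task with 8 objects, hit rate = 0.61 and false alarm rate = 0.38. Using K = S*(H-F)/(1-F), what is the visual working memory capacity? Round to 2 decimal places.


K = S * (H - F) / (1 - F)
H - F = 0.23
1 - F = 0.62
K = 8 * 0.23 / 0.62
= 2.97


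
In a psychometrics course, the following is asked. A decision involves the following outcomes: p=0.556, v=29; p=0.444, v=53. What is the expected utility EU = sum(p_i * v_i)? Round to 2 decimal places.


EU = sum(p_i * v_i)
0.556 * 29 = 16.124
0.444 * 53 = 23.532
EU = 16.124 + 23.532
= 39.66


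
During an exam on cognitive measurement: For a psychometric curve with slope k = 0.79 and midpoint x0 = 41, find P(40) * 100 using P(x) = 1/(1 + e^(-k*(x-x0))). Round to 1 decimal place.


P(x) = 1/(1 + e^(-0.79*(40 - 41)))
Exponent = -0.79 * -1 = 0.79
e^(0.79) = 2.203396
P = 1/(1 + 2.203396) = 0.312169
Percentage = 31.2


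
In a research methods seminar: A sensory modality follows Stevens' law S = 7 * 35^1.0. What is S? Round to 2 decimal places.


S = 7 * 35^1.0
35^1.0 = 35.0
S = 7 * 35.0
= 245.00


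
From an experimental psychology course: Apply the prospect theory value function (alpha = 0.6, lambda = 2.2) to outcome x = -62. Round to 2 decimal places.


Since x = -62 < 0, use v(x) = -lambda*(-x)^alpha
(-x) = 62
62^0.6 = 11.8969
v(-62) = -2.2 * 11.8969
= -26.17


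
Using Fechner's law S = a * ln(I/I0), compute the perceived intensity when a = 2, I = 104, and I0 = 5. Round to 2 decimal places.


S = 2 * ln(104/5)
I/I0 = 20.8
ln(20.8) = 3.035
S = 2 * 3.035
= 6.07


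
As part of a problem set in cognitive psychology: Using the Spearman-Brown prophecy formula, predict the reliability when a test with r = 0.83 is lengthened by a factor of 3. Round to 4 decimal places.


r_new = n*r / (1 + (n-1)*r)
Numerator = 3 * 0.83 = 2.49
Denominator = 1 + 2 * 0.83 = 2.66
r_new = 2.49 / 2.66
= 0.9361


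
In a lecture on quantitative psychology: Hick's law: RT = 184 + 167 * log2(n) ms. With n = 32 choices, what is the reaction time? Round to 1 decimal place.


RT = 184 + 167 * log2(32)
log2(32) = 5.0
RT = 184 + 167 * 5.0
= 184 + 835.0
= 1019.0 ms


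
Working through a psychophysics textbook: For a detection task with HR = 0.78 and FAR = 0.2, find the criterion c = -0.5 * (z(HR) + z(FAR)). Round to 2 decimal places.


c = -0.5 * (z(HR) + z(FAR))
z(0.78) = 0.7722
z(0.2) = -0.8416
c = -0.5 * (0.7722 + -0.8416)
= -0.5 * -0.0694
= 0.03


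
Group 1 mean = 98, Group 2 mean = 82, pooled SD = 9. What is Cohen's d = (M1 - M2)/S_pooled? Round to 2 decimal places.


Cohen's d = (M1 - M2) / S_pooled
= (98 - 82) / 9
= 16 / 9
= 1.78


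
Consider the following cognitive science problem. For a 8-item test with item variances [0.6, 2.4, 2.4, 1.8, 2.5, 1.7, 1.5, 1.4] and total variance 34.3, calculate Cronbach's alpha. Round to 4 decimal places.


alpha = (k/(k-1)) * (1 - sum(s_i^2)/s_total^2)
sum(item variances) = 14.3
k/(k-1) = 8/7 = 1.142857
1 - 14.3/34.3 = 1 - 0.41691 = 0.58309
alpha = 1.142857 * 0.58309
= 0.6664


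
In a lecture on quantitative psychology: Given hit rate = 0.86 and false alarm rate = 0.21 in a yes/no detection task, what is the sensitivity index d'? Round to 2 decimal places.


d' = z(HR) - z(FAR)
z(0.86) = 1.0803
z(0.21) = -0.8064
d' = 1.0803 - -0.8064
= 1.89


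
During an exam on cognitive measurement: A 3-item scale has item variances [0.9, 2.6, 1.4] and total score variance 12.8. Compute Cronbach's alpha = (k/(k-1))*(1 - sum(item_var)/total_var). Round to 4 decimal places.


alpha = (k/(k-1)) * (1 - sum(s_i^2)/s_total^2)
sum(item variances) = 4.9
k/(k-1) = 3/2 = 1.5
1 - 4.9/12.8 = 1 - 0.382812 = 0.617188
alpha = 1.5 * 0.617188
= 0.9258


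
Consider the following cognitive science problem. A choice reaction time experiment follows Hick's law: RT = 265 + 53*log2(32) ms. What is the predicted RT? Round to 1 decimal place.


RT = 265 + 53 * log2(32)
log2(32) = 5.0
RT = 265 + 53 * 5.0
= 265 + 265.0
= 530.0 ms
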